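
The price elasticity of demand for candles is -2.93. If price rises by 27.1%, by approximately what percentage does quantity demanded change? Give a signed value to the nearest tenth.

-79.4

%ΔQ ≈ E × %ΔP = (-2.93) × (27.1%) ≈ -79.4%.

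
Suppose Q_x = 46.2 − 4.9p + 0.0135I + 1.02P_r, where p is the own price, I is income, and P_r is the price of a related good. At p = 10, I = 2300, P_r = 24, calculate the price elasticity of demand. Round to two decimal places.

-0.93

Q_x = 46.2 − 4.9(10) + 0.0135(2300) + 1.02(24) = 46.2 − 49 + 31.05 + 24.48 = 52.73.
∂Q_x/∂p = −4.9, so E_p = (−4.9)·(10/52.73) ≈ -0.93.
|E_p| < 1: demand is inelastic.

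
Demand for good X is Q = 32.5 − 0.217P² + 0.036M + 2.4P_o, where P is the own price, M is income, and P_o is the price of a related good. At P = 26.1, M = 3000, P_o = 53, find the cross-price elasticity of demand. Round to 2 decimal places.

1.06

Evaluating quantity at (P, M, P_o) gives Q = 32.5 − 0.217(26.1)² + 0.036(3000) + 2.4(53) = 32.5 − 147.8226 + 108 + 127.2 = 119.8774.
∂Q/∂P_o = +2.4, so E_xy = 2.4·(53/119.8774) ≈ 1.06.
E_xy > 0: the goods are substitutes.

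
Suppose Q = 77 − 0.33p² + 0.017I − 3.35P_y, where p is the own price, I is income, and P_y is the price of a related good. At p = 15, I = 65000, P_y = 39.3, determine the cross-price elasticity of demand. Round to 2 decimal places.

-0.13

Substituting, Q = 77 − 0.33(15)² + 0.017(65000) − 3.35(39.3) = 77 − 74.25 + 1105 − 131.655 = 976.095.
∂Q/∂P_y = −3.35, so E_xy = -3.35·(39.3/976.095) ≈ -0.13.
E_xy < 0: the goods are complements.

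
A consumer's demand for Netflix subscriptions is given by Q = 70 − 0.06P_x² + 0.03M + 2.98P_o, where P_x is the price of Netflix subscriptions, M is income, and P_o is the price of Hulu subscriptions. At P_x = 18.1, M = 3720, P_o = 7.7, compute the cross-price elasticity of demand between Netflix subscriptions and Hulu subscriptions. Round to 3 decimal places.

Q = 70 − 0.06(18.1)² + 0.03(3720) + 2.98(7.7) = 70 − 19.6566 + 111.6 + 22.946 = 184.8894.
∂Q/∂P_o = +2.98, so E_xy = 2.98·(7.7/184.8894) ≈ 0.124.
E_xy > 0: the goods are substitutes.

0.124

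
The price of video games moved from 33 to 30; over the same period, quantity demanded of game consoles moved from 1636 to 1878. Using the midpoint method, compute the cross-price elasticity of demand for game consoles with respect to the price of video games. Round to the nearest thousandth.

-1.446

%ΔQ_x = (1878 − 1636)/[(1636+1878)/2] = 242/1757 ≈ 0.1377.
%ΔP_y = (30 − 33)/[(33+30)/2] ≈ -0.0952.
E_xy = 0.1377/-0.0952 ≈ -1.446.
E_xy < 0, so game consoles and video games are complements.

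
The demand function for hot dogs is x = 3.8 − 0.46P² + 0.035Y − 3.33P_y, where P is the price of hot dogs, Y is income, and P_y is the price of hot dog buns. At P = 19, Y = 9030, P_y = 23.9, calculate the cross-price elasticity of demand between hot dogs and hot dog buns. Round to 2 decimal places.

Substituting, x = 3.8 − 0.46(19)² + 0.035(9030) − 3.33(23.9) = 3.8 − 166.06 + 316.05 − 79.587 = 74.203.
∂x/∂P_y = −3.33, so E_xy = -3.33·(23.9/74.203) ≈ -1.07.
E_xy < 0: the goods are complements.

-1.07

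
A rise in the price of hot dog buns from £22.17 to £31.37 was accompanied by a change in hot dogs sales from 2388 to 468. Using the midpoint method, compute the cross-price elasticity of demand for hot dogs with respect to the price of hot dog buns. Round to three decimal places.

%ΔQ_x = (468 − 2388)/[(2388+468)/2] = -1920/1428 ≈ -1.3445.
%ΔP_y = (31.37 − 22.17)/[(22.17+31.37)/2] ≈ 0.3437.
E_xy = -1.3445/0.3437 ≈ -3.912.
E_xy < 0, so hot dogs and hot dog buns are complements.

-3.912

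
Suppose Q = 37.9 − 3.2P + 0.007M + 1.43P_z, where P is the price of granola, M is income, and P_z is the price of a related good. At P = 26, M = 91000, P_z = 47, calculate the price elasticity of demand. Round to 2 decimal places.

-0.13

Substituting, Q = 37.9 − 3.2(26) + 0.007(91000) + 1.43(47) = 37.9 − 83.2 + 637 + 67.21 = 658.91.
∂Q/∂P = −3.2, so E_p = (−3.2)·(26/658.91) ≈ -0.13.
|E_p| < 1: demand is inelastic.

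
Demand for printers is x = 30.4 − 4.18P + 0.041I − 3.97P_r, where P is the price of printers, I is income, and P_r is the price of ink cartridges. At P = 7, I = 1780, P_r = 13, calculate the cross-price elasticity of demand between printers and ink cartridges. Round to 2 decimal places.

-2.29

At the given point, x = 30.4 − 4.18(7) + 0.041(1780) − 3.97(13) = 30.4 − 29.26 + 72.98 − 51.61 = 22.51.
∂x/∂P_r = −3.97, so E_xy = -3.97·(13/22.51) ≈ -2.29.
E_xy < 0: the goods are complements.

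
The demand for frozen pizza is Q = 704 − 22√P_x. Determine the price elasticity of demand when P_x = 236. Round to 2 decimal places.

-0.46

At P_x = 236, Q = 366.0296.
dQ/dP_x = −22/(2√P_x) = −22/(2·15.3623).
Point elasticity E = (dQ/dP_x)·(P_x/Q) = -0.716 × 236/366.0296 ≈ -0.46.
|E| < 1, so demand is inelastic at this price.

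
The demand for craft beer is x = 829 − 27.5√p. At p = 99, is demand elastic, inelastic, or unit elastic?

inelastic

At p = 99, x = 555.3785.
dx/dp = −27.5/(2√p) = −27.5/(2·9.9499).
Point elasticity E = (dx/dp)·(p/x) = -1.3819 × 99/555.3785 ≈ -0.246.
|E| ≈ 0.246 < 1, so demand is inelastic.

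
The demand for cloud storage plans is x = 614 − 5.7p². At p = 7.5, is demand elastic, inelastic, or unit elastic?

At p = 7.5, x = 293.375.
dx/dp = −2·5.7·p = −85.5.
Point elasticity E = (dx/dp)·(p/x) = -85.5 × 7.5/293.375 ≈ -2.186.
|E| ≈ 2.186 > 1, so demand is elastic.

elastic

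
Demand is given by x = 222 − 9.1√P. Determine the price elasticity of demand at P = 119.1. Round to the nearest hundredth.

-0.40

At P = 119.1, x = 122.689.
dx/dP = −9.1/(2√P) = −9.1/(2·10.9133).
Point elasticity E = (dx/dP)·(P/x) = -0.4169 × 119.1/122.689 ≈ -0.40.
|E| < 1, so demand is inelastic at this price.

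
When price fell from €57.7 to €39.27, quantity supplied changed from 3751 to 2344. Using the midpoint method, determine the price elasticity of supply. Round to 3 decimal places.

%Δq = (2344 − 3751)/[(3751 + 2344)/2] = -1407/3047.5 ≈ -0.4617.
%ΔP = (39.27 − 57.7)/[(57.7 + 39.27)/2] = -18.43/48.485 ≈ -0.3801.
Arc elasticity E = %Δq/%ΔP ≈ -0.4617/-0.3801 ≈ 1.215.
|E| > 1: supply is elastic over this range.

1.215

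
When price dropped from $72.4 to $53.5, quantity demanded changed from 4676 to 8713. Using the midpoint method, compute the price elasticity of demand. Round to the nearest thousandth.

-2.009

%ΔQ = (8713 − 4676)/[(4676 + 8713)/2] = 4037/6694.5 ≈ 0.6030.
%ΔP = (53.5 − 72.4)/[(72.4 + 53.5)/2] = -18.9/62.95 ≈ -0.3002.
Arc elasticity E = %ΔQ/%ΔP ≈ 0.6030/-0.3002 ≈ -2.009.
|E| > 1: demand is elastic over this range.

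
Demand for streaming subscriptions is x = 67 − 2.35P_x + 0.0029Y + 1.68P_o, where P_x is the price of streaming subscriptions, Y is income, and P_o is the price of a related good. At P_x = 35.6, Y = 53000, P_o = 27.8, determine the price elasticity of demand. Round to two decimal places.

-0.46

At the given point, x = 67 − 2.35(35.6) + 0.0029(53000) + 1.68(27.8) = 67 − 83.66 + 153.7 + 46.704 = 183.744.
∂x/∂P_x = −2.35, so E_p = (−2.35)·(35.6/183.744) ≈ -0.46.
|E_p| < 1: demand is inelastic.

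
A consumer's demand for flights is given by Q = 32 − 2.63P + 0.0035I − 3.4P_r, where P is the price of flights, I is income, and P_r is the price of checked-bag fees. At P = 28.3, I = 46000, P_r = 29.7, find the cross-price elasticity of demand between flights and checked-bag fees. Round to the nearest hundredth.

Substituting, Q = 32 − 2.63(28.3) + 0.0035(46000) − 3.4(29.7) = 32 − 74.429 + 161 − 100.98 = 17.591.
∂Q/∂P_r = −3.4, so E_xy = -3.4·(29.7/17.591) ≈ -5.74.
E_xy < 0: the goods are complements.

-5.74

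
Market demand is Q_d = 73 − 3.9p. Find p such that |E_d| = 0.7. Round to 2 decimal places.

Set −bp/(a − bp) = −0.7 ⇒ bp = 0.7(a − bp) ⇒ bp(1+0.7) = 0.7·a.
p = 0.7·73/(3.9·1.7) ≈ 7.71.

7.71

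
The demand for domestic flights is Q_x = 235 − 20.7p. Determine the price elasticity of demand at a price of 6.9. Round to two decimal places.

At p = 6.9, Q_x = 92.17.
dQ_x/dp = −20.7.
Point elasticity E = (dQ_x/dp)·(p/Q_x) = -20.7 × 6.9/92.17 ≈ -1.55.
|E| > 1, so demand is elastic at this price.

-1.55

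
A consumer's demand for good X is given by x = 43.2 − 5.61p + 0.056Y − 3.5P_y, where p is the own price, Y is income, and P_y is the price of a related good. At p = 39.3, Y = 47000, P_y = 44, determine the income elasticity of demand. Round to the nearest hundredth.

1.14

Evaluating quantity at (p, Y, P_y) gives x = 43.2 − 5.61(39.3) + 0.056(47000) − 3.5(44) = 43.2 − 220.473 + 2632 − 154 = 2300.727.
∂x/∂Y = +0.056, so E_I = 0.056·(47000/2300.727) ≈ 1.14.
E_I > 1: normal good (luxury).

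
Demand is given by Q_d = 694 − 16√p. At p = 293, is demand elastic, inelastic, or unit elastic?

At p = 293, Q_d = 420.1241.
dQ_d/dp = −16/(2√p) = −16/(2·17.1172).
Point elasticity E = (dQ_d/dp)·(p/Q_d) = -0.4674 × 293/420.1241 ≈ -0.326.
|E| ≈ 0.326 < 1, so demand is inelastic.

inelastic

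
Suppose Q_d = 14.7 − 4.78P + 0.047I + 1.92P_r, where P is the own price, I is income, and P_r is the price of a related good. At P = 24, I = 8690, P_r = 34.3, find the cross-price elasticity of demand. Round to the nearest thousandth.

0.176

Substituting, Q_d = 14.7 − 4.78(24) + 0.047(8690) + 1.92(34.3) = 14.7 − 114.72 + 408.43 + 65.856 = 374.266.
∂Q_d/∂P_r = +1.92, so E_xy = 1.92·(34.3/374.266) ≈ 0.176.
E_xy > 0: the goods are substitutes.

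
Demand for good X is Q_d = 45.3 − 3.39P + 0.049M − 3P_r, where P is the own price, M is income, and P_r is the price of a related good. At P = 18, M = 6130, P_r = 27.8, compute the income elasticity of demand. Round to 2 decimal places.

1.49

Substituting, Q_d = 45.3 − 3.39(18) + 0.049(6130) − 3(27.8) = 45.3 − 61.02 + 300.37 − 83.4 = 201.25.
∂Q_d/∂M = +0.049, so E_I = 0.049·(6130/201.25) ≈ 1.49.
E_I > 1: normal good (luxury).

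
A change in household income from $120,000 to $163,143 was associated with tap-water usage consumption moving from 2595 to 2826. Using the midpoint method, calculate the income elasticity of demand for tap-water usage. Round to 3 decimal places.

0.280

%ΔQ = (2826 − 2595)/[(2595+2826)/2] = 231/2710.5 ≈ 0.0852.
%ΔI = (163,143 − 120,000)/[(120,000+163,143)/2] = 43143/141571.5 ≈ 0.3047.
E_I = %ΔQ/%ΔI ≈ 0.280.
E_I ∈ (0,1): normal good (necessity).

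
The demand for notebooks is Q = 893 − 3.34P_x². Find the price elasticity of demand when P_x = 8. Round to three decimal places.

-0.629

At P_x = 8, Q = 679.24.
dQ/dP_x = −2·3.34·P_x = −53.44.
Point elasticity E = (dQ/dP_x)·(P_x/Q) = -53.44 × 8/679.24 ≈ -0.629.
|E| < 1, so demand is inelastic at this price.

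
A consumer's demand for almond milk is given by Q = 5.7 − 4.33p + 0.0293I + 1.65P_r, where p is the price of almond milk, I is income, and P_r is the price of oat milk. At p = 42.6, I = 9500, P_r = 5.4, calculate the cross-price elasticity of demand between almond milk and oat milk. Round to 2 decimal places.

0.08

First evaluate Q: 5.7 − 4.33(42.6) + 0.0293(9500) + 1.65(5.4) = 5.7 − 184.458 + 278.35 + 8.91 = 108.502.
∂Q/∂P_r = +1.65, so E_xy = 1.65·(5.4/108.502) ≈ 0.08.
E_xy > 0: the goods are substitutes.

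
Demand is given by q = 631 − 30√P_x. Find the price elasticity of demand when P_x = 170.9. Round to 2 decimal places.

-0.82

At P_x = 170.9, q = 238.8138.
dq/dP_x = −30/(2√P_x) = −30/(2·13.0729).
Point elasticity E = (dq/dP_x)·(P_x/q) = -1.1474 × 170.9/238.8138 ≈ -0.82.
|E| < 1, so demand is inelastic at this price.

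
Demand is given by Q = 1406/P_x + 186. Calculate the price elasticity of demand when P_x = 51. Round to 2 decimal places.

At P_x = 51, Q = 213.5686.
dQ/dP_x = −1406/P_x² = −0.5406.
Point elasticity E = (dQ/dP_x)·(P_x/Q) = -0.5406 × 51/213.5686 ≈ -0.13.
|E| < 1, so demand is inelastic at this price.

-0.13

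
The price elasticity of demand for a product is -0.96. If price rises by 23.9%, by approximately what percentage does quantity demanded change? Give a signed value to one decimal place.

%ΔQ ≈ E × %ΔP = (-0.96) × (23.9%) ≈ -22.9%.

-22.9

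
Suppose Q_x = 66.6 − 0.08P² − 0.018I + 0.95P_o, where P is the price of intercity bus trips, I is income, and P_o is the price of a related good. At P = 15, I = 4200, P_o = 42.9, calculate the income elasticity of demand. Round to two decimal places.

-5.50

Q_x = 66.6 − 0.08(15)² − 0.018(4200) + 0.95(42.9) = 66.6 − 18 − 75.6 + 40.755 = 13.755.
∂Q_x/∂I = −0.018, so E_I = -0.018·(4200/13.755) ≈ -5.50.
E_I < 0: inferior good.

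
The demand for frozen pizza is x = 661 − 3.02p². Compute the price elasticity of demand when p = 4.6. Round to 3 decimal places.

-0.214

At p = 4.6, x = 597.0968.
dx/dp = −2·3.02·p = −27.784.
Point elasticity E = (dx/dp)·(p/x) = -27.784 × 4.6/597.0968 ≈ -0.214.
|E| < 1, so demand is inelastic at this price.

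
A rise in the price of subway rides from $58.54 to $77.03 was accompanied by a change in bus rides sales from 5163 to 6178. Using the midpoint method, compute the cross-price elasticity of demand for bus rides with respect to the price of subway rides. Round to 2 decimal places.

%ΔQ_x = (6178 − 5163)/[(5163+6178)/2] = 1015/5670.5 ≈ 0.1790.
%ΔP_y = (77.03 − 58.54)/[(58.54+77.03)/2] ≈ 0.2728.
E_xy = 0.1790/0.2728 ≈ 0.66.
E_xy > 0, so bus rides and subway rides are substitutes.

0.66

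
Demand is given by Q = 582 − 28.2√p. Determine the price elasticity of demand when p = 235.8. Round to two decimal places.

At p = 235.8, Q = 148.967.
dQ/dp = −28.2/(2√p) = −28.2/(2·15.3558).
Point elasticity E = (dQ/dp)·(p/Q) = -0.9182 × 235.8/148.967 ≈ -1.45.
|E| > 1, so demand is elastic at this price.

-1.45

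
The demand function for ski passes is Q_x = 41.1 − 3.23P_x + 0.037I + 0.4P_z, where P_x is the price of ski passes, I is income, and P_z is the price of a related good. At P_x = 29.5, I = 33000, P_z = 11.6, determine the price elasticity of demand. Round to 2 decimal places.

-0.08

At the given point, Q_x = 41.1 − 3.23(29.5) + 0.037(33000) + 0.4(11.6) = 41.1 − 95.285 + 1221 + 4.64 = 1171.455.
∂Q_x/∂P_x = −3.23, so E_p = (−3.23)·(29.5/1171.455) ≈ -0.08.
|E_p| < 1: demand is inelastic.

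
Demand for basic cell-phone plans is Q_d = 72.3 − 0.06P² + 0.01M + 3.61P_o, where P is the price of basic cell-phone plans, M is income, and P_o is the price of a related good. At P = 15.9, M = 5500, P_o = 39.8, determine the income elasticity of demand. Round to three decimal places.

Evaluating quantity at (P, M, P_o) gives Q_d = 72.3 − 0.06(15.9)² + 0.01(5500) + 3.61(39.8) = 72.3 − 15.1686 + 55 + 143.678 = 255.8094.
∂Q_d/∂M = +0.01, so E_I = 0.01·(5500/255.8094) ≈ 0.215.
E_I ∈ (0,1): normal good (necessity).

0.215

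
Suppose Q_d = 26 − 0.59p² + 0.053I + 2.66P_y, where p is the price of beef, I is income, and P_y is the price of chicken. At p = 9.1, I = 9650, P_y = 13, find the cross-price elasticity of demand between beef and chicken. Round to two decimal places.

0.07

First evaluate Q_d: 26 − 0.59(9.1)² + 0.053(9650) + 2.66(13) = 26 − 48.8579 + 511.45 + 34.58 = 523.1721.
∂Q_d/∂P_y = +2.66, so E_xy = 2.66·(13/523.1721) ≈ 0.07.
E_xy > 0: the goods are substitutes.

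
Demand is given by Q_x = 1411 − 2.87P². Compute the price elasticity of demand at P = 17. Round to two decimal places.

-2.85

At P = 17, Q_x = 581.57.
dQ_x/dP = −2·2.87·P = −97.58.
Point elasticity E = (dQ_x/dP)·(P/Q_x) = -97.58 × 17/581.57 ≈ -2.85.
|E| > 1, so demand is elastic at this price.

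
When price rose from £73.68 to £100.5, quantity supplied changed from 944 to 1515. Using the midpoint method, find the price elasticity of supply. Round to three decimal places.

1.508

%ΔQ = (1515 − 944)/[(944 + 1515)/2] = 571/1229.5 ≈ 0.4644.
%ΔP = (100.5 − 73.68)/[(73.68 + 100.5)/2] = 26.82/87.09 ≈ 0.3080.
Arc elasticity E = %ΔQ/%ΔP ≈ 0.4644/0.3080 ≈ 1.508.
|E| > 1: supply is elastic over this range.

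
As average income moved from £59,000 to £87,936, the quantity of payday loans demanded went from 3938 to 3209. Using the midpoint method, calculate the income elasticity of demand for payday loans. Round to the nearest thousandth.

-0.518

%ΔQ = (3209 − 3938)/[(3938+3209)/2] = -729/3573.5 ≈ -0.2040.
%ΔM = (87,936 − 59,000)/[(59,000+87,936)/2] = 28936/73468 ≈ 0.3939.
E_I = %ΔQ/%ΔM ≈ -0.518.
E_I < 0: inferior good.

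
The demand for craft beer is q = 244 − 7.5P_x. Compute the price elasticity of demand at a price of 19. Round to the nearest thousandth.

-1.404

At P_x = 19, q = 101.5.
dq/dP_x = −7.5.
Point elasticity E = (dq/dP_x)·(P_x/q) = -7.5 × 19/101.5 ≈ -1.404.
|E| > 1, so demand is elastic at this price.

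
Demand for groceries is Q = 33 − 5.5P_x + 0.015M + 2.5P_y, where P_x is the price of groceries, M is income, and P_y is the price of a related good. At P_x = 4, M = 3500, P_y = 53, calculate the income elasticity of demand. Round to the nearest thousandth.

Evaluating quantity at (P_x, M, P_y) gives Q = 33 − 5.5(4) + 0.015(3500) + 2.5(53) = 33 − 22 + 52.5 + 132.5 = 196.
∂Q/∂M = +0.015, so E_I = 0.015·(3500/196) ≈ 0.268.
E_I ∈ (0,1): normal good (necessity).

0.268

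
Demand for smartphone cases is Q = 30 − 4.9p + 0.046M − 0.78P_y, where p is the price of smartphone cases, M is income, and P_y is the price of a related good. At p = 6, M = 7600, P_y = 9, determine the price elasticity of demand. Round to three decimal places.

First evaluate Q: 30 − 4.9(6) + 0.046(7600) − 0.78(9) = 30 − 29.4 + 349.6 − 7.02 = 343.18.
∂Q/∂p = −4.9, so E_p = (−4.9)·(6/343.18) ≈ -0.086.
|E_p| < 1: demand is inelastic.

-0.086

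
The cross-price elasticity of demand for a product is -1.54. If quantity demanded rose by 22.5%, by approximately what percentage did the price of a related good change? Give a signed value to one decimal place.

%ΔQ ≈ E × %ΔP_y ⇒ %ΔP_y = %ΔQ / E = (22.5%)/(-1.54) ≈ -14.6%.

-14.6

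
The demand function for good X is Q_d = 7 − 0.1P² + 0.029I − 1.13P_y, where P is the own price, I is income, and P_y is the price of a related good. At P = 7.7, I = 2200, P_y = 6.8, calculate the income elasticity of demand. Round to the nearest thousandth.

Evaluating quantity at (P, I, P_y) gives Q_d = 7 − 0.1(7.7)² + 0.029(2200) − 1.13(6.8) = 7 − 5.929 + 63.8 − 7.684 = 57.187.
∂Q_d/∂I = +0.029, so E_I = 0.029·(2200/57.187) ≈ 1.116.
E_I > 1: normal good (luxury).

1.116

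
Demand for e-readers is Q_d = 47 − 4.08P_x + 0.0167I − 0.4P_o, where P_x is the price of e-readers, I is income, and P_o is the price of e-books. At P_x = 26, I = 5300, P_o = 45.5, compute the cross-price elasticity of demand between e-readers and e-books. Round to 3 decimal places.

Substituting, Q_d = 47 − 4.08(26) + 0.0167(5300) − 0.4(45.5) = 47 − 106.08 + 88.51 − 18.2 = 11.23.
∂Q_d/∂P_o = −0.4, so E_xy = -0.4·(45.5/11.23) ≈ -1.621.
E_xy < 0: the goods are complements.

-1.621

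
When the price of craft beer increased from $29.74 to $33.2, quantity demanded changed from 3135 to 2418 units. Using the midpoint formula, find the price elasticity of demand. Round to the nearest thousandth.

%ΔQ = (2418 − 3135)/[(3135 + 2418)/2] = -717/2776.5 ≈ -0.2582.
%ΔP = (33.2 − 29.74)/[(29.74 + 33.2)/2] = 3.46/31.47 ≈ 0.1099.
Arc elasticity E = %ΔQ/%ΔP ≈ -0.2582/0.1099 ≈ -2.349.
|E| > 1: demand is elastic over this range.

-2.349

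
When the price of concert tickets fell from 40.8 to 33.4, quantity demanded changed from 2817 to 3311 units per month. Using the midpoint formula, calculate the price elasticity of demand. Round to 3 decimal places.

-0.808

%ΔQ = (3311 − 2817)/[(2817 + 3311)/2] = 494/3064 ≈ 0.1612.
%ΔP = (33.4 − 40.8)/[(40.8 + 33.4)/2] = -7.4/37.1 ≈ -0.1995.
Arc elasticity E = %ΔQ/%ΔP ≈ 0.1612/-0.1995 ≈ -0.808.
|E| < 1: demand is inelastic over this range.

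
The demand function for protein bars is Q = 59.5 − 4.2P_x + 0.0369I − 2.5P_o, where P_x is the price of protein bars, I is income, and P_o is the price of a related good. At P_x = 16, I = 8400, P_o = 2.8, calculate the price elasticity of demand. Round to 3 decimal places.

Substituting, Q = 59.5 − 4.2(16) + 0.0369(8400) − 2.5(2.8) = 59.5 − 67.2 + 309.96 − 7 = 295.26.
∂Q/∂P_x = −4.2, so E_p = (−4.2)·(16/295.26) ≈ -0.228.
|E_p| < 1: demand is inelastic.

-0.228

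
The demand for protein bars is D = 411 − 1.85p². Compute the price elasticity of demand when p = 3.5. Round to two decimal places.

-0.12

At p = 3.5, D = 388.3375.
dD/dp = −2·1.85·p = −12.95.
Point elasticity E = (dD/dp)·(p/D) = -12.95 × 3.5/388.3375 ≈ -0.12.
|E| < 1, so demand is inelastic at this price.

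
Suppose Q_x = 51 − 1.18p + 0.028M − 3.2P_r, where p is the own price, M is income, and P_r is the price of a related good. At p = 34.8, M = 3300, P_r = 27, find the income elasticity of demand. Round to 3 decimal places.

Evaluating quantity at (p, M, P_r) gives Q_x = 51 − 1.18(34.8) + 0.028(3300) − 3.2(27) = 51 − 41.064 + 92.4 − 86.4 = 15.936.
∂Q_x/∂M = +0.028, so E_I = 0.028·(3300/15.936) ≈ 5.798.
E_I > 1: normal good (luxury).

5.798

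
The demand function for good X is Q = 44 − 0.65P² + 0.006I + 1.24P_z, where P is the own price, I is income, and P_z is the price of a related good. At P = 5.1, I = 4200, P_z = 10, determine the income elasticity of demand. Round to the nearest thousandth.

0.390

First evaluate Q: 44 − 0.65(5.1)² + 0.006(4200) + 1.24(10) = 44 − 16.9065 + 25.2 + 12.4 = 64.6935.
∂Q/∂I = +0.006, so E_I = 0.006·(4200/64.6935) ≈ 0.390.
E_I ∈ (0,1): normal good (necessity).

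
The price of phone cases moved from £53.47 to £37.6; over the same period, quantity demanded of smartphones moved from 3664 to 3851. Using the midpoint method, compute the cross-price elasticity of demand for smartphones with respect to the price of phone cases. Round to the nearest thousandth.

-0.143

%ΔQ_x = (3851 − 3664)/[(3664+3851)/2] = 187/3757.5 ≈ 0.0498.
%ΔP_y = (37.6 − 53.47)/[(53.47+37.6)/2] ≈ -0.3485.
E_xy = 0.0498/-0.3485 ≈ -0.143.
E_xy < 0, so smartphones and phone cases are complements.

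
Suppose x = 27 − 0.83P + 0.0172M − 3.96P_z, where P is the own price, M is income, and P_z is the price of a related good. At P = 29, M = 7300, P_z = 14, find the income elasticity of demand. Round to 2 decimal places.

1.72

At the given point, x = 27 − 0.83(29) + 0.0172(7300) − 3.96(14) = 27 − 24.07 + 125.56 − 55.44 = 73.05.
∂x/∂M = +0.0172, so E_I = 0.0172·(7300/73.05) ≈ 1.72.
E_I > 1: normal good (luxury).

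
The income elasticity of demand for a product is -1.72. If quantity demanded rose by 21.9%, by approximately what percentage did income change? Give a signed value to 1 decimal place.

%ΔQ ≈ E × %ΔI ⇒ %ΔI = %ΔQ / E = (21.9%)/(-1.72) ≈ -12.7%.

-12.7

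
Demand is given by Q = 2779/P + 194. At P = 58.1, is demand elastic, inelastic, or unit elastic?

At P = 58.1, Q = 241.8313.
dQ/dP = −2779/P² = −0.8233.
Point elasticity E = (dQ/dP)·(P/Q) = -0.8233 × 58.1/241.8313 ≈ -0.198.
|E| ≈ 0.198 < 1, so demand is inelastic.

inelastic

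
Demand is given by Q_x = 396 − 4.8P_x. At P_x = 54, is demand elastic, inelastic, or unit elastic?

At P_x = 54, Q_x = 136.8.
dQ_x/dP_x = −4.8.
Point elasticity E = (dQ_x/dP_x)·(P_x/Q_x) = -4.8 × 54/136.8 ≈ -1.895.
|E| ≈ 1.895 > 1, so demand is elastic.

elastic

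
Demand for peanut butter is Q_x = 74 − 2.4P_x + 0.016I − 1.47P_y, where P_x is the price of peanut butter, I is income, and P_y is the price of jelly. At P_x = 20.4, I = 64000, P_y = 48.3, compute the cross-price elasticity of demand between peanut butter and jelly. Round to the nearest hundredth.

-0.07

Evaluating quantity at (P_x, I, P_y) gives Q_x = 74 − 2.4(20.4) + 0.016(64000) − 1.47(48.3) = 74 − 48.96 + 1024 − 71.001 = 978.039.
∂Q_x/∂P_y = −1.47, so E_xy = -1.47·(48.3/978.039) ≈ -0.07.
E_xy < 0: the goods are complements.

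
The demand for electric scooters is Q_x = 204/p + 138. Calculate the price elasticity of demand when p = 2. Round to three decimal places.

-0.425

At p = 2, Q_x = 240.
dQ_x/dp = −204/p² = −51.
Point elasticity E = (dQ_x/dp)·(p/Q_x) = -51 × 2/240 ≈ -0.425.
|E| < 1, so demand is inelastic at this price.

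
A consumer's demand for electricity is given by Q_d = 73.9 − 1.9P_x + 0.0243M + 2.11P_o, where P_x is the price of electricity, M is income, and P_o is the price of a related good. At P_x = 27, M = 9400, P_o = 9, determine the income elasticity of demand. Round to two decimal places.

First evaluate Q_d: 73.9 − 1.9(27) + 0.0243(9400) + 2.11(9) = 73.9 − 51.3 + 228.42 + 18.99 = 270.01.
∂Q_d/∂M = +0.0243, so E_I = 0.0243·(9400/270.01) ≈ 0.85.
E_I ∈ (0,1): normal good (necessity).

0.85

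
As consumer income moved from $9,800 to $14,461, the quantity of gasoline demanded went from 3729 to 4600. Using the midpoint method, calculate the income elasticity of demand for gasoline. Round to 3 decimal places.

%ΔQ = (4600 − 3729)/[(3729+4600)/2] = 871/4164.5 ≈ 0.2091.
%ΔI = (14,461 − 9,800)/[(9,800+14,461)/2] = 4661/12130.5 ≈ 0.3842.
E_I = %ΔQ/%ΔI ≈ 0.544.
E_I ∈ (0,1): normal good (necessity).

0.544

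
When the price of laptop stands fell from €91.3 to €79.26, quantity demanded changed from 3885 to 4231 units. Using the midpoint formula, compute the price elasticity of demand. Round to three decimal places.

-0.604

%Δq = (4231 − 3885)/[(3885 + 4231)/2] = 346/4058 ≈ 0.0853.
%Δp = (79.26 − 91.3)/[(91.3 + 79.26)/2] = -12.04/85.28 ≈ -0.1412.
Arc elasticity E = %Δq/%Δp ≈ 0.0853/-0.1412 ≈ -0.604.
|E| < 1: demand is inelastic over this range.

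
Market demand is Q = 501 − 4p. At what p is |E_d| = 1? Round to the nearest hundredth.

For linear demand Q = a − bp, E = −bp/(a − bp). |E| = 1 ⇒ bp = a − bp ⇒ p = a/(2b).
p = 501/(2·4) ≈ 62.63.

62.63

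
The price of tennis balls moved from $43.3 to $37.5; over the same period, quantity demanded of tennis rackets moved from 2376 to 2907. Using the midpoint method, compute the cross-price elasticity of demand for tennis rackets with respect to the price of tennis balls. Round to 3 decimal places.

-1.400

%ΔQ_x = (2907 − 2376)/[(2376+2907)/2] = 531/2641.5 ≈ 0.2010.
%ΔP_y = (37.5 − 43.3)/[(43.3+37.5)/2] ≈ -0.1436.
E_xy = 0.2010/-0.1436 ≈ -1.400.
E_xy < 0, so tennis rackets and tennis balls are complements.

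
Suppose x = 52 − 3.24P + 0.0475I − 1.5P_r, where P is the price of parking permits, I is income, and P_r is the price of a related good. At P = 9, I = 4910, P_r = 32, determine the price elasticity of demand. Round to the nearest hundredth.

-0.14

At the given point, x = 52 − 3.24(9) + 0.0475(4910) − 1.5(32) = 52 − 29.16 + 233.225 − 48 = 208.065.
∂x/∂P = −3.24, so E_p = (−3.24)·(9/208.065) ≈ -0.14.
|E_p| < 1: demand is inelastic.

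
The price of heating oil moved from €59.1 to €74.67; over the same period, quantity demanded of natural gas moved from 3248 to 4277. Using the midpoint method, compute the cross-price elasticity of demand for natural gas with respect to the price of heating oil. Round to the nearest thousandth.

%ΔQ_x = (4277 − 3248)/[(3248+4277)/2] = 1029/3762.5 ≈ 0.2735.
%ΔP_y = (74.67 − 59.1)/[(59.1+74.67)/2] ≈ 0.2328.
E_xy = 0.2735/0.2328 ≈ 1.175.
E_xy > 0, so natural gas and heating oil are substitutes.

1.175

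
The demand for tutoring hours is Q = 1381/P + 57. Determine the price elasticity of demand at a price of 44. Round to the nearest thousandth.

-0.355

At P = 44, Q = 88.3864.
dQ/dP = −1381/P² = −0.7133.
Point elasticity E = (dQ/dP)·(P/Q) = -0.7133 × 44/88.3864 ≈ -0.355.
|E| < 1, so demand is inelastic at this price.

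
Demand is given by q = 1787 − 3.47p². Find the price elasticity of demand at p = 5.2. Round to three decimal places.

At p = 5.2, q = 1693.1712.
dq/dp = −2·3.47·p = −36.088.
Point elasticity E = (dq/dp)·(p/q) = -36.088 × 5.2/1693.1712 ≈ -0.111.
|E| < 1, so demand is inelastic at this price.

-0.111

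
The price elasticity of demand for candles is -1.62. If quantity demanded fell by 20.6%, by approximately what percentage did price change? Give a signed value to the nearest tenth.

12.7

%ΔQ ≈ E × %ΔP ⇒ %ΔP = %ΔQ / E = (-20.6%)/(-1.62) ≈ 12.7%.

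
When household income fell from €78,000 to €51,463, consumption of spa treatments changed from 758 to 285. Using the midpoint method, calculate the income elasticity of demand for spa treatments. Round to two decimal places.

2.21

%ΔQ = (285 − 758)/[(758+285)/2] = -473/521.5 ≈ -0.9070.
%ΔY = (51,463 − 78,000)/[(78,000+51,463)/2] = -26537/64731.5 ≈ -0.4100.
E_I = %ΔQ/%ΔY ≈ 2.21.
E_I > 1: normal good (luxury).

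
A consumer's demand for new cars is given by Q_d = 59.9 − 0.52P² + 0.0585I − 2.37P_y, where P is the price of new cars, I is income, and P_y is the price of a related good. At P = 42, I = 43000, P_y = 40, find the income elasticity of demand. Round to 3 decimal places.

1.609

Evaluating quantity at (P, I, P_y) gives Q_d = 59.9 − 0.52(42)² + 0.0585(43000) − 2.37(40) = 59.9 − 917.28 + 2515.5 − 94.8 = 1563.32.
∂Q_d/∂I = +0.0585, so E_I = 0.0585·(43000/1563.32) ≈ 1.609.
E_I > 1: normal good (luxury).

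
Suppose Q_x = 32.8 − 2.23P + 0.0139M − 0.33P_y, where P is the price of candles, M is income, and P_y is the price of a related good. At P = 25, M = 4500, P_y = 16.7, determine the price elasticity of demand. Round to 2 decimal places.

-1.64

Evaluating quantity at (P, M, P_y) gives Q_x = 32.8 − 2.23(25) + 0.0139(4500) − 0.33(16.7) = 32.8 − 55.75 + 62.55 − 5.511 = 34.089.
∂Q_x/∂P = −2.23, so E_p = (−2.23)·(25/34.089) ≈ -1.64.
|E_p| > 1: demand is elastic.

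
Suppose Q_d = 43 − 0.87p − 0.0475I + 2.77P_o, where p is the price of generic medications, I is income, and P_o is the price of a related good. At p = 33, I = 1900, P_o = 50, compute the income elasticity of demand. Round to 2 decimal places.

At the given point, Q_d = 43 − 0.87(33) − 0.0475(1900) + 2.77(50) = 43 − 28.71 − 90.25 + 138.5 = 62.54.
∂Q_d/∂I = −0.0475, so E_I = -0.0475·(1900/62.54) ≈ -1.44.
E_I < 0: inferior good.

-1.44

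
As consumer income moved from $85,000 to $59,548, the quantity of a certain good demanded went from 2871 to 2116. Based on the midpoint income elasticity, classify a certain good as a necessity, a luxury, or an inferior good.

%ΔQ = (2116 − 2871)/[(2871+2116)/2] = -755/2493.5 ≈ -0.3028.
%ΔI = (59,548 − 85,000)/[(85,000+59,548)/2] = -25452/72274 ≈ -0.3522.
E_I = %ΔQ/%ΔI ≈ 0.860.
E_I ∈ (0,1): normal good (necessity).

necessity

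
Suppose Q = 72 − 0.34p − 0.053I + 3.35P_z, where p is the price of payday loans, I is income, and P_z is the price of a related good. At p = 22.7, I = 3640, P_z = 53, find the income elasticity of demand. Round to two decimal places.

-3.94

First evaluate Q: 72 − 0.34(22.7) − 0.053(3640) + 3.35(53) = 72 − 7.718 − 192.92 + 177.55 = 48.912.
∂Q/∂I = −0.053, so E_I = -0.053·(3640/48.912) ≈ -3.94.
E_I < 0: inferior good.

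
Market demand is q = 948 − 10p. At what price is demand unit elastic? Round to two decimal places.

47.40

For linear demand q = a − bp, E = −bp/(a − bp). |E| = 1 ⇒ bp = a − bp ⇒ p = a/(2b).
p = 948/(2·10) = 47.40.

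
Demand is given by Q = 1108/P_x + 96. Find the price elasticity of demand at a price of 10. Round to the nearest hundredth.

-0.54

At P_x = 10, Q = 206.8.
dQ/dP_x = −1108/P_x² = −11.08.
Point elasticity E = (dQ/dP_x)·(P_x/Q) = -11.08 × 10/206.8 ≈ -0.54.
|E| < 1, so demand is inelastic at this price.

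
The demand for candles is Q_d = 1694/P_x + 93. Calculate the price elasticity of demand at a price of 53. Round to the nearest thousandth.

-0.256

At P_x = 53, Q_d = 124.9623.
dQ_d/dP_x = −1694/P_x² = −0.6031.
Point elasticity E = (dQ_d/dP_x)·(P_x/Q_d) = -0.6031 × 53/124.9623 ≈ -0.256.
|E| < 1, so demand is inelastic at this price.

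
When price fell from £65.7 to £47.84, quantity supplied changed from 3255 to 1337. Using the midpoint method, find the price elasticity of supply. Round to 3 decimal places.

%Δq = (1337 − 3255)/[(3255 + 1337)/2] = -1918/2296 ≈ -0.8354.
%Δp = (47.84 − 65.7)/[(65.7 + 47.84)/2] = -17.86/56.77 ≈ -0.3146.
Arc elasticity E = %Δq/%Δp ≈ -0.8354/-0.3146 ≈ 2.655.
|E| > 1: supply is elastic over this range.

2.655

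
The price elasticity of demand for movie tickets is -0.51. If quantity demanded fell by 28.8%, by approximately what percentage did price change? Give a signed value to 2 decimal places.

56.47

%ΔQ ≈ E × %ΔP ⇒ %ΔP = %ΔQ / E = (-28.8%)/(-0.51) ≈ 56.47%.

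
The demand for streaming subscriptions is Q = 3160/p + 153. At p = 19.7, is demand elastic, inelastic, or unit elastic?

At p = 19.7, Q = 313.4061.
dQ/dp = −3160/p² = −8.1424.
Point elasticity E = (dQ/dp)·(p/Q) = -8.1424 × 19.7/313.4061 ≈ -0.512.
|E| ≈ 0.512 < 1, so demand is inelastic.

inelastic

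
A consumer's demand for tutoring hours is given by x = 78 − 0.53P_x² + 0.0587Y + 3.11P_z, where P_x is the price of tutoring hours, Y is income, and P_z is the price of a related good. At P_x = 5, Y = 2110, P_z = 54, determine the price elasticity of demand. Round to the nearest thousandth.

First evaluate x: 78 − 0.53(5)² + 0.0587(2110) + 3.11(54) = 78 − 13.25 + 123.857 + 167.94 = 356.547.
∂x/∂P_x = −2·0.53·P_x = -5.3, so E_p = -5.3·(5/356.547) ≈ -0.074.
|E_p| < 1: demand is inelastic.

-0.074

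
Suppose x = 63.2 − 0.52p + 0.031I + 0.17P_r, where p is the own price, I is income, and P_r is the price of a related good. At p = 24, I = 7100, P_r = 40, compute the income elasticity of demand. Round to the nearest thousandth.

0.793

Evaluating quantity at (p, I, P_r) gives x = 63.2 − 0.52(24) + 0.031(7100) + 0.17(40) = 63.2 − 12.48 + 220.1 + 6.8 = 277.62.
∂x/∂I = +0.031, so E_I = 0.031·(7100/277.62) ≈ 0.793.
E_I ∈ (0,1): normal good (necessity).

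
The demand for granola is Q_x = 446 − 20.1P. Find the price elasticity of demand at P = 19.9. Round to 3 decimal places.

-8.694

At P = 19.9, Q_x = 46.01.
dQ_x/dP = −20.1.
Point elasticity E = (dQ_x/dP)·(P/Q_x) = -20.1 × 19.9/46.01 ≈ -8.694.
|E| > 1, so demand is elastic at this price.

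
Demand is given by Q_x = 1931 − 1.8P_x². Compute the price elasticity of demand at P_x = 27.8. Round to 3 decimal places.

-5.153

At P_x = 27.8, Q_x = 539.888.
dQ_x/dP_x = −2·1.8·P_x = −100.08.
Point elasticity E = (dQ_x/dP_x)·(P_x/Q_x) = -100.08 × 27.8/539.888 ≈ -5.153.
|E| > 1, so demand is elastic at this price.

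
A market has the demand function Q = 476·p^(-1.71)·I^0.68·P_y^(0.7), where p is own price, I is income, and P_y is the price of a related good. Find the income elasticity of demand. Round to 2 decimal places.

0.68

For a Cobb–Douglas (constant-elasticity) form Q = A·I^α·…, the elasticity with respect to I equals the exponent α at every point.
Here the exponent on I is 0.68, so the income elasticity of demand is 0.68.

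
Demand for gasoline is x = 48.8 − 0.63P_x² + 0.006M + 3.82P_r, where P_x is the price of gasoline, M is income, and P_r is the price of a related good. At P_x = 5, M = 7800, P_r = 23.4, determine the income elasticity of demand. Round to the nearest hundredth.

0.28

x = 48.8 − 0.63(5)² + 0.006(7800) + 3.82(23.4) = 48.8 − 15.75 + 46.8 + 89.388 = 169.238.
∂x/∂M = +0.006, so E_I = 0.006·(7800/169.238) ≈ 0.28.
E_I ∈ (0,1): normal good (necessity).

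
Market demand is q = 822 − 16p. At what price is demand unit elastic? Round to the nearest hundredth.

25.69

For linear demand q = a − bp, E = −bp/(a − bp). |E| = 1 ⇒ bp = a − bp ⇒ p = a/(2b).
p = 822/(2·16) ≈ 25.69.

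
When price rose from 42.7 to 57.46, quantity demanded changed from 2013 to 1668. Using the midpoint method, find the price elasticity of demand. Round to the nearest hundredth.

-0.64

%Δq = (1668 − 2013)/[(2013 + 1668)/2] = -345/1840.5 ≈ -0.1874.
%Δp = (57.46 − 42.7)/[(42.7 + 57.46)/2] = 14.76/50.08 ≈ 0.2947.
Arc elasticity E = %Δq/%Δp ≈ -0.1874/0.2947 ≈ -0.64.
|E| < 1: demand is inelastic over this range.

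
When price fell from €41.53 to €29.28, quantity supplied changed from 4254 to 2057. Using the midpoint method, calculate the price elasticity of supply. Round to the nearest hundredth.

2.01

%ΔQ = (2057 − 4254)/[(4254 + 2057)/2] = -2197/3155.5 ≈ -0.6962.
%Δp = (29.28 − 41.53)/[(41.53 + 29.28)/2] = -12.25/35.405 ≈ -0.3460.
Arc elasticity E = %ΔQ/%Δp ≈ -0.6962/-0.3460 ≈ 2.01.
|E| > 1: supply is elastic over this range.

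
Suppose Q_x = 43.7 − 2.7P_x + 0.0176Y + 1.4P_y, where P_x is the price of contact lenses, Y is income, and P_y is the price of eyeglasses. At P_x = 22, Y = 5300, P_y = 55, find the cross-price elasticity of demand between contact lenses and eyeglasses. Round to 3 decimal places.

First evaluate Q_x: 43.7 − 2.7(22) + 0.0176(5300) + 1.4(55) = 43.7 − 59.4 + 93.28 + 77 = 154.58.
∂Q_x/∂P_y = +1.4, so E_xy = 1.4·(55/154.58) ≈ 0.498.
E_xy > 0: the goods are substitutes.

0.498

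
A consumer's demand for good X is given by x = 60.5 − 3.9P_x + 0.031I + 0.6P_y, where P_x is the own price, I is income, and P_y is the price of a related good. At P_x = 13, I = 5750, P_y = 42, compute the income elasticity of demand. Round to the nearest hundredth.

0.84

Evaluating quantity at (P_x, I, P_y) gives x = 60.5 − 3.9(13) + 0.031(5750) + 0.6(42) = 60.5 − 50.7 + 178.25 + 25.2 = 213.25.
∂x/∂I = +0.031, so E_I = 0.031·(5750/213.25) ≈ 0.84.
E_I ∈ (0,1): normal good (necessity).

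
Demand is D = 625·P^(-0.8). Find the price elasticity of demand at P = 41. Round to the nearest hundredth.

For a Cobb–Douglas (constant-elasticity) form D = A·P^α·…, the elasticity with respect to P equals the exponent α at every point.
Here the exponent on P is -0.8, so the price elasticity of demand is -0.80.

-0.80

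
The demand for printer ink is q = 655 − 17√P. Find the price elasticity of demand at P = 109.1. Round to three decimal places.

At P = 109.1, q = 477.4334.
dq/dP = −17/(2√P) = −17/(2·10.4451).
Point elasticity E = (dq/dP)·(P/q) = -0.8138 × 109.1/477.4334 ≈ -0.186.
|E| < 1, so demand is inelastic at this price.

-0.186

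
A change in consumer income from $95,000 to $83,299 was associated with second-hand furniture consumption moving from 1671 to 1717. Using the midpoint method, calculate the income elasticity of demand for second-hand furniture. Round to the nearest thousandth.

%ΔQ = (1717 − 1671)/[(1671+1717)/2] = 46/1694 ≈ 0.0272.
%ΔY = (83,299 − 95,000)/[(95,000+83,299)/2] = -11701/89149.5 ≈ -0.1313.
E_I = %ΔQ/%ΔY ≈ -0.207.
E_I < 0: inferior good.

-0.207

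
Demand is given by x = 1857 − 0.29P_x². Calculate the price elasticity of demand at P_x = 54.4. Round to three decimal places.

At P_x = 54.4, x = 998.7856.
dx/dP_x = −2·0.29·P_x = −31.552.
Point elasticity E = (dx/dP_x)·(P_x/x) = -31.552 × 54.4/998.7856 ≈ -1.719.
|E| > 1, so demand is elastic at this price.

-1.719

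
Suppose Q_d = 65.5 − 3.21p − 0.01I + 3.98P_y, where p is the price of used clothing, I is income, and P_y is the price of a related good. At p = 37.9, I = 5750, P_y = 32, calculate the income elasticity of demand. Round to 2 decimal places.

First evaluate Q_d: 65.5 − 3.21(37.9) − 0.01(5750) + 3.98(32) = 65.5 − 121.659 − 57.5 + 127.36 = 13.701.
∂Q_d/∂I = −0.01, so E_I = -0.01·(5750/13.701) ≈ -4.20.
E_I < 0: inferior good.

-4.20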